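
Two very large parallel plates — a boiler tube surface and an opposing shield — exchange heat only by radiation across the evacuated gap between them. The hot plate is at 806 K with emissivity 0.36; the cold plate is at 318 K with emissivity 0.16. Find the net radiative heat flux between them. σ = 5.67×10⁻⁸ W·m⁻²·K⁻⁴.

q ≈ 2910 W/m²

For two infinite grey parallel plates, q = σ(T₁⁴ − T₂⁴)/(1/ε₁ + 1/ε₂ − 1).
T₁⁴ − T₂⁴ = 4.220×10¹¹ − 1.023×10¹⁰ = 4.118×10¹¹ K⁴.
1/ε₁ + 1/ε₂ − 1 = 2.778 + 6.250 − 1 = 8.028.
q = 5.67×10⁻⁸ × 4.118×10¹¹ / 8.028.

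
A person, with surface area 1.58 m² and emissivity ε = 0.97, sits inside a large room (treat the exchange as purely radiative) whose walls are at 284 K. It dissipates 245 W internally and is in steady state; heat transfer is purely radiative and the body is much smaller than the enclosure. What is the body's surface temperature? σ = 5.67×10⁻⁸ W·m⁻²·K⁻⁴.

For a small grey body in a large enclosure, net radiated power = εσA(T⁴ − T_w⁴).
Steady state: P = εσA(T⁴ − T_w⁴) with A = 1.58 m².
T⁴ = P/(εσA) + T_w⁴ = 245/(0.97·5.67×10⁻⁸·1.580) + (284)⁴
    = 2.819×10⁹ + 6.505×10⁹ = 9.325×10⁹ K⁴.

T ≈ 311 K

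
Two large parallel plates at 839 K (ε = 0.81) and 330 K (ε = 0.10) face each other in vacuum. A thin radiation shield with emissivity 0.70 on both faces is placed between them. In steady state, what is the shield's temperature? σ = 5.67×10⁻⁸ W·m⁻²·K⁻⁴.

T_s ≈ 809 K

In steady state the net flux on the hot side equals that on the cold side.
σ(T₁⁴−T_s⁴)/D₁ = σ(T_s⁴−T₂⁴)/D₂, with D₁ = 1/ε₁+1/ε_s−1 = 1.663, D₂ = 1/ε_s+1/ε₂−1 = 10.43.
Solve for T_s⁴: T_s⁴ = (D₂·T₁⁴ + D₁·T₂⁴)/(D₁+D₂) = 4.290×10¹¹ K⁴.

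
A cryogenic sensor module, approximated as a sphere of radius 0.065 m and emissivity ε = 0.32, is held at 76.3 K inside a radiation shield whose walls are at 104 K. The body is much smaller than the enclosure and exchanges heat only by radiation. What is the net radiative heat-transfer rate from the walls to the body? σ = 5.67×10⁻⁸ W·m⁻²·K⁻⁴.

P_net ≈ 0.0800 W

For a small grey body in a large enclosure: P_net = εσA(T_body⁴ − T_wall⁴).
A = 4πr² = 0.05309 m²; T_body⁴ − T_wall⁴ = 3.389×10⁷ − 1.170×10⁸ = -8.309×10⁷ K⁴.
|P_net| = 0.32·5.67×10⁻⁸·0.05309·8.309×10⁷.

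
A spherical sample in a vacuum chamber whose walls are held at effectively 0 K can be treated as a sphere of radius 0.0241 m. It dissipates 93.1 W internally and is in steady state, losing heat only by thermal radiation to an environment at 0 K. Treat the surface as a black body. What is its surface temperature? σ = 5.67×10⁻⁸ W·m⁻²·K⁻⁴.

Steady state: internal power = radiated power, P = εσA T⁴.
Radiating area A = 4πr² = 0.007299 m².
T⁴ = P/(εσA) = 93.1/(1.0·5.67×10⁻⁸·0.007299) = 2.250×10¹¹ K⁴.
T = (2.250×10¹¹)^(1/4).

T ≈ 689 K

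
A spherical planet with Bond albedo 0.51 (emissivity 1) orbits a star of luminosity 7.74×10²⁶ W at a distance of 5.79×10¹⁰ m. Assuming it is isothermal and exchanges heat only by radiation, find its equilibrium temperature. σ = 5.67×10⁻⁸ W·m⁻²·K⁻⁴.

T ≈ 446 K

First find the stellar flux at distance d: S = L/(4πd²) = 7.74×10²⁶/(4π·(5.79×10¹⁰)²) = 18370 W/m².
For an isothermal sphere, absorbed (1−a)S·πr² = emitted σ·4πr²·T⁴, so T⁴ = (1−a)S/(4σ).
T⁴ = 0.490·18370/(4·5.67×10⁻⁸) = 3.969×10¹⁰ K⁴.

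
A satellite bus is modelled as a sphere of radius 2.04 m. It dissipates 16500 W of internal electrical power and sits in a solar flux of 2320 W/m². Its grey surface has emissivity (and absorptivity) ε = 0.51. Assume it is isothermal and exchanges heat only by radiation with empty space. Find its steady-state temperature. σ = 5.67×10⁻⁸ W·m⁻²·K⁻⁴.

T ≈ 381 K

At steady state, absorbed solar power + internal power = radiated power.
Absorbed: α·S·A_cross = 0.51·2320·13.07 = 15470 W (cross-section πr²).
Total input = 15470 + 16500 = 31970 W.
Radiated: εσ·A_surf·T⁴ with A_surf = 4πr² = 52.30 m².
T⁴ = 31970/(0.51·5.67×10⁻⁸·52.30) = 2.114×10¹⁰ K⁴.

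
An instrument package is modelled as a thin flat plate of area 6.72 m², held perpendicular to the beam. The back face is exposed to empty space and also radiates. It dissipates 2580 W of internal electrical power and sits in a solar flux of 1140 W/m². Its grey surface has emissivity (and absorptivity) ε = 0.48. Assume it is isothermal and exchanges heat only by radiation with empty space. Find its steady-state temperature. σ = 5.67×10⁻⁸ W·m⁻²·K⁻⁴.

T ≈ 362 K

At steady state, absorbed solar power + internal power = radiated power.
Absorbed: α·S·A_cross = 0.48·1140·6.720 = 3677 W (cross-section A).
Total input = 3677 + 2580 = 6257 W.
Radiated: εσ·A_surf·T⁴ with A_surf = 2A = 13.44 m².
T⁴ = 6257/(0.48·5.67×10⁻⁸·13.44) = 1.711×10¹⁰ K⁴.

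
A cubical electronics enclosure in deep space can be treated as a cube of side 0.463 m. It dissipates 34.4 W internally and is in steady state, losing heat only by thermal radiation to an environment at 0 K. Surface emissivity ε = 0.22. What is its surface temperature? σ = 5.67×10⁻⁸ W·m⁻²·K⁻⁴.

T ≈ 215 K

Steady state: internal power = radiated power, P = εσA T⁴.
Radiating area A = 6L² = 1.286 m².
T⁴ = P/(εσA) = 34.4/(0.22·5.67×10⁻⁸·1.286) = 2.144×10⁹ K⁴.
T = (2.144×10⁹)^(1/4).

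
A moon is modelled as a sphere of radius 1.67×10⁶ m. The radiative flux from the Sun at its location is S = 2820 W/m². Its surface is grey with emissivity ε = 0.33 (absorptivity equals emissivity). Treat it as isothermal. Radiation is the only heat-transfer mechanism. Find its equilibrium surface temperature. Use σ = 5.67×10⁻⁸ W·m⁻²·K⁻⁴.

T ≈ 334 K

At equilibrium, absorbed power = emitted power.
Absorbing cross-section = πr² = 8.762×10¹² m²; emitting surface = 4πr² = 3.505×10¹³ m² (ratio 4).
εS·A_cross = εσ·A_surf·T⁴  ⇒  T⁴ = S/(4σ)   (ε cancels).
T⁴ = 2820/(4·5.67×10⁻⁸) = 1.243×10¹⁰ K⁴.
T = (1.243×10¹⁰)^(1/4).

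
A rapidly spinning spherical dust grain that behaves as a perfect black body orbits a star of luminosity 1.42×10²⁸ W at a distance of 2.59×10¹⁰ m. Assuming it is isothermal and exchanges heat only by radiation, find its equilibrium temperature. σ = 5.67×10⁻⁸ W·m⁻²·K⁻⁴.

First find the stellar flux at distance d: S = L/(4πd²) = 1.42×10²⁸/(4π·(2.59×10¹⁰)²) = 1.685×10⁶ W/m².
For an isothermal sphere, absorbed (1−a)S·πr² = emitted σ·4πr²·T⁴, so T⁴ = (1−a)S/(4σ).
T⁴ = 1.00·1.685×10⁶/(4·5.67×10⁻⁸) = 7.427×10¹² K⁴.

T ≈ 1650 K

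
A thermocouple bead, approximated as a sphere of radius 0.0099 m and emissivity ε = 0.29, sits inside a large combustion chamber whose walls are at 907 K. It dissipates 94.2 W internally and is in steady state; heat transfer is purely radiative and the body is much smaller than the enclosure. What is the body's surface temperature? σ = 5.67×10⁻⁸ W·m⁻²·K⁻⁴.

For a small grey body in a large enclosure, net radiated power = εσA(T⁴ − T_w⁴).
Steady state: P = εσA(T⁴ − T_w⁴) with A = 4πr² = 0.001232 m².
T⁴ = P/(εσA) + T_w⁴ = 94.2/(0.29·5.67×10⁻⁸·0.001232) + (907)⁴
    = 4.651×10¹² + 6.768×10¹¹ = 5.328×10¹² K⁴.

T ≈ 1520 K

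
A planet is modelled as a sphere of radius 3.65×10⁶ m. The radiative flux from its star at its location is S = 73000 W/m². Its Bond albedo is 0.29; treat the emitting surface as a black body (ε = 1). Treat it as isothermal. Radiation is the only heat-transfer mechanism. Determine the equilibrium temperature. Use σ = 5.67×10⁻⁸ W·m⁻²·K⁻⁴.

At equilibrium, absorbed power = emitted power.
Absorbing cross-section = πr² = 4.185×10¹³ m²; emitting surface = 4πr² = 1.674×10¹⁴ m² (ratio 4).
(1−a)S·A_cross = εσ·A_surf·T⁴  ⇒  T⁴ = (1−a)S/(4σ).
T⁴ = 0.710·73000/(4·5.67×10⁻⁸) = 2.285×10¹¹ K⁴.
T = (2.285×10¹¹)^(1/4).

T ≈ 691 K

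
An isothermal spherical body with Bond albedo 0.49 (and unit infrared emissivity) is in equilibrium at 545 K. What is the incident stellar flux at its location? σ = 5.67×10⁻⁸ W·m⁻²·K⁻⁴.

S ≈ 39200 W/m²

(1−a)S·πr² = σ·4πr²·T⁴ ⇒ S = 4σT⁴/(1−a).
S = 4·5.67×10⁻⁸·8.822×10¹⁰/0.510.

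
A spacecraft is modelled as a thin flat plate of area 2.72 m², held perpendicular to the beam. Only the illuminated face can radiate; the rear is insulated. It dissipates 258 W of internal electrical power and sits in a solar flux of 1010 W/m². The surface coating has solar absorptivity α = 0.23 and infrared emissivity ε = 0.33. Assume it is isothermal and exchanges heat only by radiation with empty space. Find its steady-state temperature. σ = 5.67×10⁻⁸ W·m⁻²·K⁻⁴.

T ≈ 364 K

At steady state, absorbed solar power + internal power = radiated power.
Absorbed: α·S·A_cross = 0.23·1010·2.720 = 631.9 W (cross-section A).
Total input = 631.9 + 258 = 889.9 W.
Radiated: εσ·A_surf·T⁴ with A_surf = A = 2.720 m².
T⁴ = 889.9/(0.33·5.67×10⁻⁸·2.720) = 1.748×10¹⁰ K⁴.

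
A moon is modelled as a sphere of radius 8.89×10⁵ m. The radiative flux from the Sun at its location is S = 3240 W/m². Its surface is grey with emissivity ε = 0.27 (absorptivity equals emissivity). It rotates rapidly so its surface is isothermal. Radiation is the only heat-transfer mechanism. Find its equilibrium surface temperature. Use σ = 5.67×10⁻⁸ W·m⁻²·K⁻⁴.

At equilibrium, absorbed power = emitted power.
Absorbing cross-section = πr² = 2.483×10¹² m²; emitting surface = 4πr² = 9.931×10¹² m² (ratio 4).
εS·A_cross = εσ·A_surf·T⁴  ⇒  T⁴ = S/(4σ)   (ε cancels).
T⁴ = 3240/(4·5.67×10⁻⁸) = 1.429×10¹⁰ K⁴.
T = (1.429×10¹⁰)^(1/4).

T ≈ 346 K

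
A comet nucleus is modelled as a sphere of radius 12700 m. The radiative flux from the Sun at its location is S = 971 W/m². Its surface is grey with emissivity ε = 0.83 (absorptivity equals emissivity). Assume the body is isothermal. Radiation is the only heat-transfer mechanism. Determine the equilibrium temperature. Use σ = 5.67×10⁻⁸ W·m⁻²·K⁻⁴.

T ≈ 256 K

At equilibrium, absorbed power = emitted power.
Absorbing cross-section = πr² = 5.067×10⁸ m²; emitting surface = 4πr² = 2.027×10⁹ m² (ratio 4).
εS·A_cross = εσ·A_surf·T⁴  ⇒  T⁴ = S/(4σ)   (ε cancels).
T⁴ = 971/(4·5.67×10⁻⁸) = 4.281×10⁹ K⁴.
T = (4.281×10⁹)^(1/4).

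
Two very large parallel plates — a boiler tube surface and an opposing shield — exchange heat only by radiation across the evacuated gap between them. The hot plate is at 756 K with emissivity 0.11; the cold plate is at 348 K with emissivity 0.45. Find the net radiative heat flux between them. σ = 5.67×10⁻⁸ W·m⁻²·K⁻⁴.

For two infinite grey parallel plates, q = σ(T₁⁴ − T₂⁴)/(1/ε₁ + 1/ε₂ − 1).
T₁⁴ − T₂⁴ = 3.267×10¹¹ − 1.467×10¹⁰ = 3.120×10¹¹ K⁴.
1/ε₁ + 1/ε₂ − 1 = 9.091 + 2.222 − 1 = 10.31.
q = 5.67×10⁻⁸ × 3.120×10¹¹ / 10.31.

q ≈ 1720 W/m²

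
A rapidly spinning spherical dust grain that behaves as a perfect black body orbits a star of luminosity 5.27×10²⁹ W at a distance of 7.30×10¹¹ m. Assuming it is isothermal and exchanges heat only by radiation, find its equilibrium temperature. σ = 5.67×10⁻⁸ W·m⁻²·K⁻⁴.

T ≈ 767 K

First find the stellar flux at distance d: S = L/(4πd²) = 5.27×10²⁹/(4π·(7.30×10¹¹)²) = 78700 W/m².
For an isothermal sphere, absorbed (1−a)S·πr² = emitted σ·4πr²·T⁴, so T⁴ = (1−a)S/(4σ).
T⁴ = 1.00·78700/(4·5.67×10⁻⁸) = 3.470×10¹¹ K⁴.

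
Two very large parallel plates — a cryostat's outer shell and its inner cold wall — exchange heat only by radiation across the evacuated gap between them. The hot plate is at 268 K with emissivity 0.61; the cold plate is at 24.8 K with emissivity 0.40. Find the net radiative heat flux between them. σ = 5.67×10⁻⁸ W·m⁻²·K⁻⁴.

q ≈ 93.2 W/m²

For two infinite grey parallel plates, q = σ(T₁⁴ − T₂⁴)/(1/ε₁ + 1/ε₂ − 1).
T₁⁴ − T₂⁴ = 5.159×10⁹ − 3.783×10⁵ = 5.158×10⁹ K⁴.
1/ε₁ + 1/ε₂ − 1 = 1.639 + 2.500 − 1 = 3.139.
q = 5.67×10⁻⁸ × 5.158×10⁹ / 3.139.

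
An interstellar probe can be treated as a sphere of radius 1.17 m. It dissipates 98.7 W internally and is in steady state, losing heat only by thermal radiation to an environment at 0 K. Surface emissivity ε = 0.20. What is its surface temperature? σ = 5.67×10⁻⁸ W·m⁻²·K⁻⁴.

Steady state: internal power = radiated power, P = εσA T⁴.
Radiating area A = 4πr² = 17.20 m².
T⁴ = P/(εσA) = 98.7/(0.20·5.67×10⁻⁸·17.20) = 5.060×10⁸ K⁴.
T = (5.060×10⁸)^(1/4).

T ≈ 150 K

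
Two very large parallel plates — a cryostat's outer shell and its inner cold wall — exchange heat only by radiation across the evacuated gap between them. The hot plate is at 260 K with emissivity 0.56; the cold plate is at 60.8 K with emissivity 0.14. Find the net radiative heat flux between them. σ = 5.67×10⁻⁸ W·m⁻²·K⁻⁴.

For two infinite grey parallel plates, q = σ(T₁⁴ − T₂⁴)/(1/ε₁ + 1/ε₂ − 1).
T₁⁴ − T₂⁴ = 4.570×10⁹ − 1.367×10⁷ = 4.556×10⁹ K⁴.
1/ε₁ + 1/ε₂ − 1 = 1.786 + 7.143 − 1 = 7.929.
q = 5.67×10⁻⁸ × 4.556×10⁹ / 7.929.

q ≈ 32.6 W/m²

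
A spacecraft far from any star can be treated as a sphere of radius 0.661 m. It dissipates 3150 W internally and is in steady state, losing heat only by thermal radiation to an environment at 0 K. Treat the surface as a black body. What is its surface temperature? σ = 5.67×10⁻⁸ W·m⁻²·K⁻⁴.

Steady state: internal power = radiated power, P = εσA T⁴.
Radiating area A = 4πr² = 5.491 m².
T⁴ = P/(εσA) = 3150/(1.0·5.67×10⁻⁸·5.491) = 1.012×10¹⁰ K⁴.
T = (1.012×10¹⁰)^(1/4).

T ≈ 317 K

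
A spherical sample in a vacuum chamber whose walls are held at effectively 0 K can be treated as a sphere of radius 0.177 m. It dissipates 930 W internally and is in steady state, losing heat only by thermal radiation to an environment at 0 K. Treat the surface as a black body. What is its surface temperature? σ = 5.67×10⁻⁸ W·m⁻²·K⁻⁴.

Steady state: internal power = radiated power, P = εσA T⁴.
Radiating area A = 4πr² = 0.3937 m².
T⁴ = P/(εσA) = 930/(1.0·5.67×10⁻⁸·0.3937) = 4.166×10¹⁰ K⁴.
T = (4.166×10¹⁰)^(1/4).

T ≈ 452 K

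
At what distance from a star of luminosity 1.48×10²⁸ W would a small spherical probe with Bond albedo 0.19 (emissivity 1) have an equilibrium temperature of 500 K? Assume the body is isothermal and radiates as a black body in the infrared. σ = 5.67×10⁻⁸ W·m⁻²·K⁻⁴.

d ≈ 2.59×10¹¹ m

For an isothermal black-emitting sphere, (1−a)S·πr² = σ·4πr²·T⁴ ⇒ S = 4σT⁴/(1−a).
S = 4·5.67×10⁻⁸·(500)⁴/0.810 = 17500 W/m².
Flux falls as S = L/(4πd²), so d = √(L/(4πS)) = √(1.48×10²⁸/(4π·17500)).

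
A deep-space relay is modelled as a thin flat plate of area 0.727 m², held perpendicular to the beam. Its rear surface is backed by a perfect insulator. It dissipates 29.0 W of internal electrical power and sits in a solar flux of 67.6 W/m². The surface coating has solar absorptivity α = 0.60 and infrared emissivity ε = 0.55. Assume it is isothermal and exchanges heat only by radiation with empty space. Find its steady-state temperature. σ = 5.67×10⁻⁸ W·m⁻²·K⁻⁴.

T ≈ 225 K

At steady state, absorbed solar power + internal power = radiated power.
Absorbed: α·S·A_cross = 0.60·67.6·0.7270 = 29.49 W (cross-section A).
Total input = 29.49 + 29.0 = 58.49 W.
Radiated: εσ·A_surf·T⁴ with A_surf = A = 0.7270 m².
T⁴ = 58.49/(0.55·5.67×10⁻⁸·0.7270) = 2.580×10⁹ K⁴.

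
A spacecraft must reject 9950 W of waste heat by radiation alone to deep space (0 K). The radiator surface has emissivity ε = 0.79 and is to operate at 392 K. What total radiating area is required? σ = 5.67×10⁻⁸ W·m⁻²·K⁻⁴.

A ≈ 9.41 m²

P = εσA T⁴ ⇒ A = P/(εσT⁴).
T⁴ = 2.361×10¹⁰ K⁴.
A = 9950/(0.79 × 5.67×10⁻⁸ × 2.361×10¹⁰).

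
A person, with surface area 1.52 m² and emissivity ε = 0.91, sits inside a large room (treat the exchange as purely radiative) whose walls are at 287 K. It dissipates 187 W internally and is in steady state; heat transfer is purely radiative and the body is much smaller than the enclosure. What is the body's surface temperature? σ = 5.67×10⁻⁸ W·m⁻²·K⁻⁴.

For a small grey body in a large enclosure, net radiated power = εσA(T⁴ − T_w⁴).
Steady state: P = εσA(T⁴ − T_w⁴) with A = 1.52 m².
T⁴ = P/(εσA) + T_w⁴ = 187/(0.91·5.67×10⁻⁸·1.520) + (287)⁴
    = 2.384×10⁹ + 6.785×10⁹ = 9.169×10⁹ K⁴.

T ≈ 309 K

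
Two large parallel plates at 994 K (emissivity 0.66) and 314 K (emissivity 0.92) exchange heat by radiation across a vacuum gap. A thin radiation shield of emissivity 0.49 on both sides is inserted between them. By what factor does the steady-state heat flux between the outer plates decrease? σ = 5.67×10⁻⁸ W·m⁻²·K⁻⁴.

Without shield: q₀ = σΔ(T⁴)/(1/ε₁+1/ε₂−1) with denominator 1.602.
With shield the two gaps are in series; the resistances add: (1/ε₁+1/ε_s−1)+(1/ε_s+1/ε₂−1) = 2.556+2.128 = 4.684.
Heat-flux ratio q₀/q = 4.684/1.602.

factor ≈ 2.92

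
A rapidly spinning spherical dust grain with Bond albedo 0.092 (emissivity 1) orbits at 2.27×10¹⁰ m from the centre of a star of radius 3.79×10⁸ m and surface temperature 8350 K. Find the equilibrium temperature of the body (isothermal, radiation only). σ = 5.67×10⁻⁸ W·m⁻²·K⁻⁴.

T ≈ 745 K

The star's surface emits σT_*⁴; at distance d the flux is S = σT_*⁴(R_*/d)².
S = 5.67×10⁻⁸·(8350)⁴·(3.79×10⁸/2.27×10¹⁰)² = 76830 W/m².
For an isothermal sphere T⁴ = (1−a)S/(4σ) = 3.076×10¹¹ K⁴.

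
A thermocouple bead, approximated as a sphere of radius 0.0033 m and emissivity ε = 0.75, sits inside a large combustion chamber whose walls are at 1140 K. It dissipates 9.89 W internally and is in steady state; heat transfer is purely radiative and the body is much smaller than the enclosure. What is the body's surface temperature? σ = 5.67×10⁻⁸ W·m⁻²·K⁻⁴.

For a small grey body in a large enclosure, net radiated power = εσA(T⁴ − T_w⁴).
Steady state: P = εσA(T⁴ − T_w⁴) with A = 4πr² = 1.368×10⁻⁴ m².
T⁴ = P/(εσA) + T_w⁴ = 9.89/(0.75·5.67×10⁻⁸·1.368×10⁻⁴) + (1140)⁴
    = 1.699×10¹² + 1.689×10¹² = 3.388×10¹² K⁴.

T ≈ 1360 K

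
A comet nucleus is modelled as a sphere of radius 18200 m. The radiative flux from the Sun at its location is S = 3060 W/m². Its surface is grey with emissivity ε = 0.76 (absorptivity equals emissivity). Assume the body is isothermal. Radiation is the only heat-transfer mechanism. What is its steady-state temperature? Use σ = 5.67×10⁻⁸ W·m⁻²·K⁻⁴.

T ≈ 341 K

At equilibrium, absorbed power = emitted power.
Absorbing cross-section = πr² = 1.041×10⁹ m²; emitting surface = 4πr² = 4.162×10⁹ m² (ratio 4).
εS·A_cross = εσ·A_surf·T⁴  ⇒  T⁴ = S/(4σ)   (ε cancels).
T⁴ = 3060/(4·5.67×10⁻⁸) = 1.349×10¹⁰ K⁴.
T = (1.349×10¹⁰)^(1/4).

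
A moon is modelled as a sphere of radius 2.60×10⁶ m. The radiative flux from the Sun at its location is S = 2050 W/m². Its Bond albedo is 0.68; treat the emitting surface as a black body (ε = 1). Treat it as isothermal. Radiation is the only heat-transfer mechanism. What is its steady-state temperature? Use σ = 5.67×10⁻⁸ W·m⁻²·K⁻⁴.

At equilibrium, absorbed power = emitted power.
Absorbing cross-section = πr² = 2.124×10¹³ m²; emitting surface = 4πr² = 8.495×10¹³ m² (ratio 4).
(1−a)S·A_cross = εσ·A_surf·T⁴  ⇒  T⁴ = (1−a)S/(4σ).
T⁴ = 0.320·2050/(4·5.67×10⁻⁸) = 2.892×10⁹ K⁴.
T = (2.892×10⁹)^(1/4).

T ≈ 232 K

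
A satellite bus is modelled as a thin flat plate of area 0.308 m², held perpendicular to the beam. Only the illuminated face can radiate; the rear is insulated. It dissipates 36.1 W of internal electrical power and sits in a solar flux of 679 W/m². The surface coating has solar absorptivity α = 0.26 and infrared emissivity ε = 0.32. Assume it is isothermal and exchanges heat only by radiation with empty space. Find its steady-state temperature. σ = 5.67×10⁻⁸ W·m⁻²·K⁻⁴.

At steady state, absorbed solar power + internal power = radiated power.
Absorbed: α·S·A_cross = 0.26·679·0.3080 = 54.37 W (cross-section A).
Total input = 54.37 + 36.1 = 90.47 W.
Radiated: εσ·A_surf·T⁴ with A_surf = A = 0.3080 m².
T⁴ = 90.47/(0.32·5.67×10⁻⁸·0.3080) = 1.619×10¹⁰ K⁴.

T ≈ 357 K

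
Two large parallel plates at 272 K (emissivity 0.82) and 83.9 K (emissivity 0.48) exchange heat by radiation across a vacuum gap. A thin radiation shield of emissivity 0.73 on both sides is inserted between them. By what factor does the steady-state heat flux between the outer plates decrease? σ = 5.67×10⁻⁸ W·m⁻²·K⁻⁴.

factor ≈ 1.76

Without shield: q₀ = σΔ(T⁴)/(1/ε₁+1/ε₂−1) with denominator 2.303.
With shield the two gaps are in series; the resistances add: (1/ε₁+1/ε_s−1)+(1/ε_s+1/ε₂−1) = 1.589+2.453 = 4.043.
Heat-flux ratio q₀/q = 4.043/2.303.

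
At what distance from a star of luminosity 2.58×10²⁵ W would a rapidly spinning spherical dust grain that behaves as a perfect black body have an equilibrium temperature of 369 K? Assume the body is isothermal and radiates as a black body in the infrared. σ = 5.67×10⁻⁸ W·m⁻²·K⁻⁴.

For an isothermal black-emitting sphere, (1−a)S·πr² = σ·4πr²·T⁴ ⇒ S = 4σT⁴/(1−a).
S = 4·5.67×10⁻⁸·(369)⁴/1.00 = 4205 W/m².
Flux falls as S = L/(4πd²), so d = √(L/(4πS)) = √(2.58×10²⁵/(4π·4205)).

d ≈ 2.21×10¹⁰ m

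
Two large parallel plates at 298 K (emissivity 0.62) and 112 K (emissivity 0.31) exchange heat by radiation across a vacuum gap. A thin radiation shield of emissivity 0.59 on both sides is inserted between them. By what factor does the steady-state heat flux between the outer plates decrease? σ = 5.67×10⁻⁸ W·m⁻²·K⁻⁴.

Without shield: q₀ = σΔ(T⁴)/(1/ε₁+1/ε₂−1) with denominator 3.839.
With shield the two gaps are in series; the resistances add: (1/ε₁+1/ε_s−1)+(1/ε_s+1/ε₂−1) = 2.308+3.921 = 6.229.
Heat-flux ratio q₀/q = 6.229/3.839.

factor ≈ 1.62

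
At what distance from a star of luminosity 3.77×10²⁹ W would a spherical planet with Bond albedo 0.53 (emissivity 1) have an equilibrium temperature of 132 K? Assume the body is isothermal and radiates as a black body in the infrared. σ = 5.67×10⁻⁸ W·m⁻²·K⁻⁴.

For an isothermal black-emitting sphere, (1−a)S·πr² = σ·4πr²·T⁴ ⇒ S = 4σT⁴/(1−a).
S = 4·5.67×10⁻⁸·(132)⁴/0.470 = 146.5 W/m².
Flux falls as S = L/(4πd²), so d = √(L/(4πS)) = √(3.77×10²⁹/(4π·146.5)).

d ≈ 1.43×10¹³ m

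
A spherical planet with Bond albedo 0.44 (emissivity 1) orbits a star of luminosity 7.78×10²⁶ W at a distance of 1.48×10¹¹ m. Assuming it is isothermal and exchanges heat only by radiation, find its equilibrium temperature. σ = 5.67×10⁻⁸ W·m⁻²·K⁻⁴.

T ≈ 289 K

First find the stellar flux at distance d: S = L/(4πd²) = 7.78×10²⁶/(4π·(1.48×10¹¹)²) = 2826 W/m².
For an isothermal sphere, absorbed (1−a)S·πr² = emitted σ·4πr²·T⁴, so T⁴ = (1−a)S/(4σ).
T⁴ = 0.560·2826/(4·5.67×10⁻⁸) = 6.979×10⁹ K⁴.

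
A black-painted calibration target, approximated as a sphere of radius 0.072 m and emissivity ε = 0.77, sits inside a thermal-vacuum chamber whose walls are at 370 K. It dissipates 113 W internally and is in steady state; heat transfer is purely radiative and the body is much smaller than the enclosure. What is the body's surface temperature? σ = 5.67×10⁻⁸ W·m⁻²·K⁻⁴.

T ≈ 492 K

For a small grey body in a large enclosure, net radiated power = εσA(T⁴ − T_w⁴).
Steady state: P = εσA(T⁴ − T_w⁴) with A = 4πr² = 0.06514 m².
T⁴ = P/(εσA) + T_w⁴ = 113/(0.77·5.67×10⁻⁸·0.06514) + (370)⁴
    = 3.973×10¹⁰ + 1.874×10¹⁰ = 5.847×10¹⁰ K⁴.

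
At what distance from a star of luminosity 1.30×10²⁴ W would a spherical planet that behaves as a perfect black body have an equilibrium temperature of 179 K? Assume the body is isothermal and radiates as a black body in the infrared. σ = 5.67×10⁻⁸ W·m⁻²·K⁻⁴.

d ≈ 2.11×10¹⁰ m

For an isothermal black-emitting sphere, (1−a)S·πr² = σ·4πr²·T⁴ ⇒ S = 4σT⁴/(1−a).
S = 4·5.67×10⁻⁸·(179)⁴/1.00 = 232.8 W/m².
Flux falls as S = L/(4πd²), so d = √(L/(4πS)) = √(1.30×10²⁴/(4π·232.8)).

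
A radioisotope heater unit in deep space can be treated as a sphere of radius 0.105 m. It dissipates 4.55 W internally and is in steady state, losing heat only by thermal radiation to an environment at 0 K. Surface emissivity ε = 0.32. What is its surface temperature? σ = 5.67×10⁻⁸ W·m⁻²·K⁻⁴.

T ≈ 206 K

Steady state: internal power = radiated power, P = εσA T⁴.
Radiating area A = 4πr² = 0.1385 m².
T⁴ = P/(εσA) = 4.55/(0.32·5.67×10⁻⁸·0.1385) = 1.810×10⁹ K⁴.
T = (1.810×10⁹)^(1/4).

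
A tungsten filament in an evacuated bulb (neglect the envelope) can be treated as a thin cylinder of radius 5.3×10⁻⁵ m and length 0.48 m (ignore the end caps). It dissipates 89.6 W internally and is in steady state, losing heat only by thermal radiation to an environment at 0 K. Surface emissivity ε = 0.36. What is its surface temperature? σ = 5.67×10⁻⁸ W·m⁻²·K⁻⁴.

Steady state: internal power = radiated power, P = εσA T⁴.
Radiating area A = 2πrL = 1.598×10⁻⁴ m².
T⁴ = P/(εσA) = 89.6/(0.36·5.67×10⁻⁸·1.598×10⁻⁴) = 2.746×10¹³ K⁴.
T = (2.746×10¹³)^(1/4).

T ≈ 2290 K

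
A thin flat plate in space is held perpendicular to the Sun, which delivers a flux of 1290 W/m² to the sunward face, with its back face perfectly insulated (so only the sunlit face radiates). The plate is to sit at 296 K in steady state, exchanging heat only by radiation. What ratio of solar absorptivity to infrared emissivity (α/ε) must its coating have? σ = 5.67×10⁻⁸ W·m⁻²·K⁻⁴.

α/ε ≈ 0.337

Balance: αS·A = εσ·1A·T⁴ ⇒ α/ε = σT⁴/S.
α/ε = 5.67×10⁻⁸·(296)⁴/1290 = 5.67×10⁻⁸·7.677×10⁹/1290.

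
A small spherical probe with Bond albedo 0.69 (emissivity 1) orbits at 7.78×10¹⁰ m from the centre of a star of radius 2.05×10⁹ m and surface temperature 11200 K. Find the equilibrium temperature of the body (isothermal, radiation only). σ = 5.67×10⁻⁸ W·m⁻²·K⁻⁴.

The star's surface emits σT_*⁴; at distance d the flux is S = σT_*⁴(R_*/d)².
S = 5.67×10⁻⁸·(11200)⁴·(2.05×10⁹/7.78×10¹⁰)² = 6.194×10⁵ W/m².
For an isothermal sphere T⁴ = (1−a)S/(4σ) = 8.467×10¹¹ K⁴.

T ≈ 959 K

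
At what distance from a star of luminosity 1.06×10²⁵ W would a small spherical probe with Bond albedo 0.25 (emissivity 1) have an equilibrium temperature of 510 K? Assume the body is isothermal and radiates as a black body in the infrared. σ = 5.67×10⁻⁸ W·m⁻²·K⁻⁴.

d ≈ 6.42×10⁹ m

For an isothermal black-emitting sphere, (1−a)S·πr² = σ·4πr²·T⁴ ⇒ S = 4σT⁴/(1−a).
S = 4·5.67×10⁻⁸·(510)⁴/0.750 = 20460 W/m².
Flux falls as S = L/(4πd²), so d = √(L/(4πS)) = √(1.06×10²⁵/(4π·20460)).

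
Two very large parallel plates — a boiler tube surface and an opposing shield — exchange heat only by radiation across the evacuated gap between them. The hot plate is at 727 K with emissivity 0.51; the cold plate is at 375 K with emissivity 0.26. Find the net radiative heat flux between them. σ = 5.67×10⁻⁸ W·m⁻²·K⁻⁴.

For two infinite grey parallel plates, q = σ(T₁⁴ − T₂⁴)/(1/ε₁ + 1/ε₂ − 1).
T₁⁴ − T₂⁴ = 2.793×10¹¹ − 1.978×10¹⁰ = 2.596×10¹¹ K⁴.
1/ε₁ + 1/ε₂ − 1 = 1.961 + 3.846 − 1 = 4.807.
q = 5.67×10⁻⁸ × 2.596×10¹¹ / 4.807.

q ≈ 3060 W/m²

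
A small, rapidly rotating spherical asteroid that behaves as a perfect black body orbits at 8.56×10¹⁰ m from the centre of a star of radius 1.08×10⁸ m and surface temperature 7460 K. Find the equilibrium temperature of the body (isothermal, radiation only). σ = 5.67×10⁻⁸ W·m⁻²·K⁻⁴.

T ≈ 187 K

The star's surface emits σT_*⁴; at distance d the flux is S = σT_*⁴(R_*/d)².
S = 5.67×10⁻⁸·(7460)⁴·(1.08×10⁸/8.56×10¹⁰)² = 279.5 W/m².
For an isothermal sphere T⁴ = (1−a)S/(4σ) = 1.233×10⁹ K⁴.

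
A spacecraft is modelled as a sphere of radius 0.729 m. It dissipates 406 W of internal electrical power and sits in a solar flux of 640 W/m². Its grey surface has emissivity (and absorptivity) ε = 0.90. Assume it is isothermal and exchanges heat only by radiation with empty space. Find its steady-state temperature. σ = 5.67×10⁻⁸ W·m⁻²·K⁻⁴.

T ≈ 252 K

At steady state, absorbed solar power + internal power = radiated power.
Absorbed: α·S·A_cross = 0.90·640·1.670 = 961.7 W (cross-section πr²).
Total input = 961.7 + 406 = 1368 W.
Radiated: εσ·A_surf·T⁴ with A_surf = 4πr² = 6.678 m².
T⁴ = 1368/(0.90·5.67×10⁻⁸·6.678) = 4.013×10⁹ K⁴.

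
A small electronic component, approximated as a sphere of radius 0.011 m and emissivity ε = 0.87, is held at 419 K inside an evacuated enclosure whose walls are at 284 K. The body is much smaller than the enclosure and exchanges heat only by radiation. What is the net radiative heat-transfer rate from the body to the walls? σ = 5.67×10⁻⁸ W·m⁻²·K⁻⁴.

For a small grey body in a large enclosure: P_net = εσA(T_body⁴ − T_wall⁴).
A = 4πr² = 0.001521 m²; T_body⁴ − T_wall⁴ = 3.082×10¹⁰ − 6.505×10⁹ = 2.432×10¹⁰ K⁴.
|P_net| = 0.87·5.67×10⁻⁸·0.001521·2.432×10¹⁰.

P_net ≈ 1.82 W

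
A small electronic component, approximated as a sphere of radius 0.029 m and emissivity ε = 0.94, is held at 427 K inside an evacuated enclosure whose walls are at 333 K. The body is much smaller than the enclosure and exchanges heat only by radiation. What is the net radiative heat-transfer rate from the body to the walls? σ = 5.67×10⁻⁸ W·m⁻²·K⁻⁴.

P_net ≈ 11.8 W

For a small grey body in a large enclosure: P_net = εσA(T_body⁴ − T_wall⁴).
A = 4πr² = 0.01057 m²; T_body⁴ − T_wall⁴ = 3.324×10¹⁰ − 1.230×10¹⁰ = 2.095×10¹⁰ K⁴.
|P_net| = 0.94·5.67×10⁻⁸·0.01057·2.095×10¹⁰.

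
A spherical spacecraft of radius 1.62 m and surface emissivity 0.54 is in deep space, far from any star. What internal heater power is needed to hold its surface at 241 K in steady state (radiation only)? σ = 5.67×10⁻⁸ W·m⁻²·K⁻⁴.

P = εσ·4πr²·T⁴.
4πr² = 32.98 m²; T⁴ = 3.373×10⁹ K⁴.
P = 0.54·5.67×10⁻⁸·32.98·3.373×10⁹.

P ≈ 3410 W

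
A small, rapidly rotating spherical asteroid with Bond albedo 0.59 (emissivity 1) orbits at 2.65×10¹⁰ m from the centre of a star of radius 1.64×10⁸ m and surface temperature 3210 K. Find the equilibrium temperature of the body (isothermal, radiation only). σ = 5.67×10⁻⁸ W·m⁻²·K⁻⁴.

The star's surface emits σT_*⁴; at distance d the flux is S = σT_*⁴(R_*/d)².
S = 5.67×10⁻⁸·(3210)⁴·(1.64×10⁸/2.65×10¹⁰)² = 230.6 W/m².
For an isothermal sphere T⁴ = (1−a)S/(4σ) = 4.168×10⁸ K⁴.

T ≈ 143 K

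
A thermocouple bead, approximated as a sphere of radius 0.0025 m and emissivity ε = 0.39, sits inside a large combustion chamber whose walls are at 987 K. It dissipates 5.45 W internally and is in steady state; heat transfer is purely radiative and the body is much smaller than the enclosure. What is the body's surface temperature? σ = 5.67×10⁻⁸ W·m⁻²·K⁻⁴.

For a small grey body in a large enclosure, net radiated power = εσA(T⁴ − T_w⁴).
Steady state: P = εσA(T⁴ − T_w⁴) with A = 4πr² = 7.854×10⁻⁵ m².
T⁴ = P/(εσA) + T_w⁴ = 5.45/(0.39·5.67×10⁻⁸·7.854×10⁻⁵) + (987)⁴
    = 3.138×10¹² + 9.490×10¹¹ = 4.087×10¹² K⁴.

T ≈ 1420 K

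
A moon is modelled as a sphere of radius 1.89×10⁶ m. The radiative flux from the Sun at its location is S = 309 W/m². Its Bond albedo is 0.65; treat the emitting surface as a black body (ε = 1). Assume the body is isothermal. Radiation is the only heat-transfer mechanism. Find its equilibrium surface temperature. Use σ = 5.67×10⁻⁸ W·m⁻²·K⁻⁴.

T ≈ 148 K

At equilibrium, absorbed power = emitted power.
Absorbing cross-section = πr² = 1.122×10¹³ m²; emitting surface = 4πr² = 4.489×10¹³ m² (ratio 4).
(1−a)S·A_cross = εσ·A_surf·T⁴  ⇒  T⁴ = (1−a)S/(4σ).
T⁴ = 0.350·309/(4·5.67×10⁻⁸) = 4.769×10⁸ K⁴.
T = (4.769×10⁸)^(1/4).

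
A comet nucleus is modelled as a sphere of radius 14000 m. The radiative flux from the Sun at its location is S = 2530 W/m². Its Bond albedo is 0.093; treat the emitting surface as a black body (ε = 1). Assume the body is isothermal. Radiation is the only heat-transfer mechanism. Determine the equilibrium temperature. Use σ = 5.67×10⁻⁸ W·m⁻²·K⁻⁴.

At equilibrium, absorbed power = emitted power.
Absorbing cross-section = πr² = 6.158×10⁸ m²; emitting surface = 4πr² = 2.463×10⁹ m² (ratio 4).
(1−a)S·A_cross = εσ·A_surf·T⁴  ⇒  T⁴ = (1−a)S/(4σ).
T⁴ = 0.907·2530/(4·5.67×10⁻⁸) = 1.012×10¹⁰ K⁴.
T = (1.012×10¹⁰)^(1/4).

T ≈ 317 K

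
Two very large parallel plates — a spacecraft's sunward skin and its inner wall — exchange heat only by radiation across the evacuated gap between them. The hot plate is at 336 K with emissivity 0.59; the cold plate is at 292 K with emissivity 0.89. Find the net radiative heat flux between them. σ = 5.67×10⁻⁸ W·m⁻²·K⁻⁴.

q ≈ 171 W/m²

For two infinite grey parallel plates, q = σ(T₁⁴ − T₂⁴)/(1/ε₁ + 1/ε₂ − 1).
T₁⁴ − T₂⁴ = 1.275×10¹⁰ − 7.270×10⁹ = 5.476×10⁹ K⁴.
1/ε₁ + 1/ε₂ − 1 = 1.695 + 1.124 − 1 = 1.819.
q = 5.67×10⁻⁸ × 5.476×10⁹ / 1.819.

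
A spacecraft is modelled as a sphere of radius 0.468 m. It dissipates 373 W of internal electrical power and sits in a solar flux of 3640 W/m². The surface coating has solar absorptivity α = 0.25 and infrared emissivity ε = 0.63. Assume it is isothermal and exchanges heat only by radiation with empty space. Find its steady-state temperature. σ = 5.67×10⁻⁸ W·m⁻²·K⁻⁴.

At steady state, absorbed solar power + internal power = radiated power.
Absorbed: α·S·A_cross = 0.25·3640·0.6881 = 626.2 W (cross-section πr²).
Total input = 626.2 + 373 = 999.2 W.
Radiated: εσ·A_surf·T⁴ with A_surf = 4πr² = 2.752 m².
T⁴ = 999.2/(0.63·5.67×10⁻⁸·2.752) = 1.016×10¹⁰ K⁴.

T ≈ 318 K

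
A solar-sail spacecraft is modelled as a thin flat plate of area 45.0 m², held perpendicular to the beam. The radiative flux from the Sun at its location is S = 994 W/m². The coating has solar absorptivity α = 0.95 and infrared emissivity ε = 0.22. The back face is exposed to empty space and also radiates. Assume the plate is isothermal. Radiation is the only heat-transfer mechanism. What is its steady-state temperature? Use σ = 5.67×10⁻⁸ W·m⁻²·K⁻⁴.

T ≈ 441 K

At equilibrium, absorbed power = emitted power.
Absorbing cross-section = A = 45.00 m²; emitting surface = 2A = 90.00 m² (ratio 2).
αS·A_cross = εσ·A_surf·T⁴  ⇒  T⁴ = αS/(ε·2σ).
T⁴ = 0.950·994/(0.22·2·5.67×10⁻⁸) = 3.785×10¹⁰ K⁴.
T = (3.785×10¹⁰)^(1/4).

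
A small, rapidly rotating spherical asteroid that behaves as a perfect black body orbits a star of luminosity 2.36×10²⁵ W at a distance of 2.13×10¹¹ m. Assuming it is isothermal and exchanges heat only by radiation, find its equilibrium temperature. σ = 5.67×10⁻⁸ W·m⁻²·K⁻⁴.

T ≈ 116 K

First find the stellar flux at distance d: S = L/(4πd²) = 2.36×10²⁵/(4π·(2.13×10¹¹)²) = 41.39 W/m².
For an isothermal sphere, absorbed (1−a)S·πr² = emitted σ·4πr²·T⁴, so T⁴ = (1−a)S/(4σ).
T⁴ = 1.00·41.39/(4·5.67×10⁻⁸) = 1.825×10⁸ K⁴.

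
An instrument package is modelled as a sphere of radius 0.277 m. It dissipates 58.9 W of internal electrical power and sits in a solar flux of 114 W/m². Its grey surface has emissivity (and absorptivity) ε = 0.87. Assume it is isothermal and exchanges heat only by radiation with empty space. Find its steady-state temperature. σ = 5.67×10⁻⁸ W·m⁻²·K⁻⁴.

T ≈ 204 K

At steady state, absorbed solar power + internal power = radiated power.
Absorbed: α·S·A_cross = 0.87·114·0.2411 = 23.91 W (cross-section πr²).
Total input = 23.91 + 58.9 = 82.81 W.
Radiated: εσ·A_surf·T⁴ with A_surf = 4πr² = 0.9642 m².
T⁴ = 82.81/(0.87·5.67×10⁻⁸·0.9642) = 1.741×10⁹ K⁴.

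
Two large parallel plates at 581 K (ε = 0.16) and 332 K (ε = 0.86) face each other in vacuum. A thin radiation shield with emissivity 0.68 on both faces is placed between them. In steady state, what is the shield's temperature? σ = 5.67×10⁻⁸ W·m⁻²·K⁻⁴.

In steady state the net flux on the hot side equals that on the cold side.
σ(T₁⁴−T_s⁴)/D₁ = σ(T_s⁴−T₂⁴)/D₂, with D₁ = 1/ε₁+1/ε_s−1 = 6.721, D₂ = 1/ε_s+1/ε₂−1 = 1.633.
Solve for T_s⁴: T_s⁴ = (D₂·T₁⁴ + D₁·T₂⁴)/(D₁+D₂) = 3.205×10¹⁰ K⁴.

T_s ≈ 423 K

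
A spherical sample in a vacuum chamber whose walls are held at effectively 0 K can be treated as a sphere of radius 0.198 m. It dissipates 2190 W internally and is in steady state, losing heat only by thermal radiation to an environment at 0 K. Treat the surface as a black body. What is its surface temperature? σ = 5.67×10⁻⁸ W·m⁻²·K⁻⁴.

T ≈ 529 K

Steady state: internal power = radiated power, P = εσA T⁴.
Radiating area A = 4πr² = 0.4927 m².
T⁴ = P/(εσA) = 2190/(1.0·5.67×10⁻⁸·0.4927) = 7.840×10¹⁰ K⁴.
T = (7.840×10¹⁰)^(1/4).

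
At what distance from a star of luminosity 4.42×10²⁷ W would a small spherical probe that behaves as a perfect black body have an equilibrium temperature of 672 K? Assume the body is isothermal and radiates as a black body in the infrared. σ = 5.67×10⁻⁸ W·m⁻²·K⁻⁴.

For an isothermal black-emitting sphere, (1−a)S·πr² = σ·4πr²·T⁴ ⇒ S = 4σT⁴/(1−a).
S = 4·5.67×10⁻⁸·(672)⁴/1.00 = 46250 W/m².
Flux falls as S = L/(4πd²), so d = √(L/(4πS)) = √(4.42×10²⁷/(4π·46250)).

d ≈ 8.72×10¹⁰ m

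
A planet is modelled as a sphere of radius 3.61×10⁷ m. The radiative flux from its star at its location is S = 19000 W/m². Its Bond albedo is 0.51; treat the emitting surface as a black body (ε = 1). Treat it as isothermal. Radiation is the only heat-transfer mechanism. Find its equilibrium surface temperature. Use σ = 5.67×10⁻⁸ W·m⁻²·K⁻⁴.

T ≈ 450 K

At equilibrium, absorbed power = emitted power.
Absorbing cross-section = πr² = 4.094×10¹⁵ m²; emitting surface = 4πr² = 1.638×10¹⁶ m² (ratio 4).
(1−a)S·A_cross = εσ·A_surf·T⁴  ⇒  T⁴ = (1−a)S/(4σ).
T⁴ = 0.490·19000/(4·5.67×10⁻⁸) = 4.105×10¹⁰ K⁴.
T = (4.105×10¹⁰)^(1/4).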